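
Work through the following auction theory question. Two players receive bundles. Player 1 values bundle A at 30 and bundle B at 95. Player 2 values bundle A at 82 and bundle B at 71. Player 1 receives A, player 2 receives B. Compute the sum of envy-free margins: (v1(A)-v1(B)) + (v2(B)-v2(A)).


Step 1: Player 1's margin = v1(A) - v1(B) = 30 - 95 = -65
Step 2: Player 2's margin = v2(B) - v2(A) = 71 - 82 = -11
Step 3: Total margin = -65 + -11 = -76

-76


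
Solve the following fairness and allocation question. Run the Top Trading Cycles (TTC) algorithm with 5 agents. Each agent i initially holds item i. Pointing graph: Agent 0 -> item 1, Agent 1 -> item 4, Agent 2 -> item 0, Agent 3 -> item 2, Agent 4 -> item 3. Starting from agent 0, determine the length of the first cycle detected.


Step 1: Trace the pointer graph from agent 0: 0 -> 1 -> 4 -> 3 -> 2 -> 0
Step 2: A cycle is detected when we revisit agent 0
Step 3: The cycle is: 0 -> 1 -> 4 -> 3 -> 2 -> 0
Step 4: Cycle length = 5

5


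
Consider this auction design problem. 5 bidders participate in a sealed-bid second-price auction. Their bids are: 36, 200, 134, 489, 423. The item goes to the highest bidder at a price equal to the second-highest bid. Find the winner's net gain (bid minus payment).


Step 1: Sort bids in descending order: 489, 423, 200, 134, 36
Step 2: The winning bid is the highest: 489
Step 3: The payment equals the second-highest bid: 423
Step 4: Surplus = winner's bid - payment = 489 - 423 = 66

66


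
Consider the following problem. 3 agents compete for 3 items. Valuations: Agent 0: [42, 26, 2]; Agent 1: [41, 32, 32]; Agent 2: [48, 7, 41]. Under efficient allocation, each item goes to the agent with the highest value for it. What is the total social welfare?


Step 1: For each item, find the maximum value among all agents.
Step 2: Item 0 -> Agent 2 (value 48)
Step 3: Item 1 -> Agent 1 (value 32)
Step 4: Item 2 -> Agent 2 (value 41)
Step 5: Total welfare = 48 + 32 + 41 = 121

121


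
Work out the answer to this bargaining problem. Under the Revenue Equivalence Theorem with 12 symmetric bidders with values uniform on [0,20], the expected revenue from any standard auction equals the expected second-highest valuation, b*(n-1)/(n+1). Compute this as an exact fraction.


Step 1: By Revenue Equivalence, expected revenue = b*(n-1)/(n+1)
Step 2: Substituting n = 12, b = 20
Step 3: Revenue = 20*(12-1)/(12+1) = 20*11/13
Step 4: Revenue = 220/13

220/13


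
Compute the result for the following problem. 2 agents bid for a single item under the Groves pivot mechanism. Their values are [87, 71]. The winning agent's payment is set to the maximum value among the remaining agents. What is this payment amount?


Step 1: The efficient winner is agent 0 with value 87
Step 2: Other agents' values: [71]
Step 3: Pivot payment = max(others) = 71
Step 4: The winner pays 71

71


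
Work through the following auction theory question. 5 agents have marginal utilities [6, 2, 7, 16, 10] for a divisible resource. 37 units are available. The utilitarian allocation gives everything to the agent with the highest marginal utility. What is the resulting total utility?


Step 1: The marginal utilities are [6, 2, 7, 16, 10]
Step 2: The highest marginal utility is 16
Step 3: All 37 units go to that agent
Step 4: Total utility = 16 * 37 = 592

592


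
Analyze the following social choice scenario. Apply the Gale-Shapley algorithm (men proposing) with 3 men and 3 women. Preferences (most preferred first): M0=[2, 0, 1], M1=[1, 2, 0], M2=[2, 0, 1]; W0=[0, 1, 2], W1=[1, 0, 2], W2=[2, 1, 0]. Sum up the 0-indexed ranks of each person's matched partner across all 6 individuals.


Step 1: Run Gale-Shapley (men propose, women hold best offer):
  M0 proposes to W2; she accepts
  M1 proposes to W1; she accepts
  M2 proposes to W2; she switches from M0
  M0 proposes to W0; she accepts
Step 2: Final matching: W0-M0, W1-M1, W2-M2
Step 3: 0-indexed ranks (man's rank of his match, then woman's): 1 + 0 + 0 + 0 + 0 + 0
Step 4: Total rank sum = 1

1


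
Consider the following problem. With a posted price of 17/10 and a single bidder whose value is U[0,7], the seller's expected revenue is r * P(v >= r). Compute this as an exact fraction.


Step 1: Posted price r = 17/10, value support [0,7]
Step 2: P(v >= r) = (7 - 17/10)/7 = 53/70
Step 3: Expected revenue = r * P(v >= r) = 17/10 * 53/70
Step 4: Revenue = 901/700

901/700


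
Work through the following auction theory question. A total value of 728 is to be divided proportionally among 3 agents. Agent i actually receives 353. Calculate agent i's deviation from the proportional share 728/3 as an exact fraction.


Step 1: Proportional share = 728/3
Step 2: Agent's actual allocation = 353
Step 3: Excess = 353 - 728/3 = 331/3

331/3


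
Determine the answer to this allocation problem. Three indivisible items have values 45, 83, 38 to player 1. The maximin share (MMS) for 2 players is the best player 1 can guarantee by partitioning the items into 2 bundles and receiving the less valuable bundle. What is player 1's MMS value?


Step 1: Item values = 45, 83, 38
Step 2: Enumerate all 2-bundle partitions and take the smaller bundle:
  Partition 1: {45} vs {83,38} -> bundles 45, 121; min = 45
  Partition 2: {83} vs {45,38} -> bundles 83, 83; min = 83
  Partition 3: {38} vs {45,83} -> bundles 38, 128; min = 38
Step 3: MMS = max(45, 83, 38) = 83

83


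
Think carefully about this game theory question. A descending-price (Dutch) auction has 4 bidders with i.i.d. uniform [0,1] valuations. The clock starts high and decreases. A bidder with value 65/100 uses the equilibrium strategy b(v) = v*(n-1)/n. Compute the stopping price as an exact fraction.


Step 1: Dutch auctions are strategically equivalent to first-price auctions
Step 2: The equilibrium bid is b(v) = v*(n-1)/n
Step 3: b = 13/20 * 3/4
Step 4: b = 39/80

39/80


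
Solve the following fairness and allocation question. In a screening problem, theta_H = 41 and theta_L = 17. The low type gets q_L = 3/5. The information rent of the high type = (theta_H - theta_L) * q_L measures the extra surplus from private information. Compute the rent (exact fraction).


Step 1: theta_H - theta_L = 41 - 17 = 24
Step 2: Information rent = (theta_H - theta_L) * q_L
Step 3: = 24 * 3/5
Step 4: = 72/5

72/5


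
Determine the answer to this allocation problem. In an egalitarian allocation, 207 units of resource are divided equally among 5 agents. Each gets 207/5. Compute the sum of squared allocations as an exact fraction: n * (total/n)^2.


Step 1: Each agent's share = 207/5
Step 2: Square of each share = (207/5)^2 = 42849/25
Step 3: Sum of squares = 5 * 42849/25 = 42849/5

42849/5


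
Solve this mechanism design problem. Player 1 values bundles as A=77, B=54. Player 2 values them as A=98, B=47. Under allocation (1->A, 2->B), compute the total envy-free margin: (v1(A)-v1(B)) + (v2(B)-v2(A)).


Step 1: Player 1's margin = v1(A) - v1(B) = 77 - 54 = 23
Step 2: Player 2's margin = v2(B) - v2(A) = 47 - 98 = -51
Step 3: Total margin = 23 + -51 = -28

-28


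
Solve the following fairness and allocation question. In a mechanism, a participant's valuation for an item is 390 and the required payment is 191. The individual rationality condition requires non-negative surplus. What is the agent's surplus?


Step 1: Surplus = value - payment = 390 - 191 = 199
Step 2: IR is satisfied (surplus >= 0)

199


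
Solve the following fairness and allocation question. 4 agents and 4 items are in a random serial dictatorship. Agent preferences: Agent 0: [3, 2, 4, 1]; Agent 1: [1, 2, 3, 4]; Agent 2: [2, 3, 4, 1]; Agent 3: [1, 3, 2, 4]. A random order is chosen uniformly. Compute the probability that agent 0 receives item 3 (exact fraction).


Step 1: Agent 0 wants item 3
Step 2: There are 24 possible orderings of agents
Step 3: In 17 orderings, agent 0 gets item 3
Step 4: Probability = 17/24

17/24


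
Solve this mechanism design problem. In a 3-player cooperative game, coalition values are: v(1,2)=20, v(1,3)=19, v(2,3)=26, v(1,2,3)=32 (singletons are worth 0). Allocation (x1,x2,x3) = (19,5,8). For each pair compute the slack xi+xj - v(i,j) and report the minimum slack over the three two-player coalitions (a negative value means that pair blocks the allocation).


Step 1: Slack for coalition (1,2): x1+x2 - v12 = 24 - 20 = 4
Step 2: Slack for coalition (1,3): x1+x3 - v13 = 27 - 19 = 8
Step 3: Slack for coalition (2,3): x2+x3 - v23 = 13 - 26 = -13
Step 4: Minimum slack = min(4, 8, -13) = -13, attained by (2,3); coalition (2,3) can block (slack < 0), so the allocation is not in the core

-13


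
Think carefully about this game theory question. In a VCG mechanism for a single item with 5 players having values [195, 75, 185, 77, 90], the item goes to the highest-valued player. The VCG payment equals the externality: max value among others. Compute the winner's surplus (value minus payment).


Step 1: The winner is the agent with the highest value: agent 0 with value 195
Step 2: Values of other agents: [75, 185, 77, 90]
Step 3: VCG payment = max of others' values = 185
Step 4: Surplus = 195 - 185 = 10

10


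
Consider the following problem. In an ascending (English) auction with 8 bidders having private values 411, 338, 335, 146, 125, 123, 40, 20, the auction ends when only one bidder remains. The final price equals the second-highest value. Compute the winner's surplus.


Step 1: Identify the highest value: 411
Step 2: Identify the second-highest value: 338
Step 3: The final price = second-highest value = 338
Step 4: Surplus = 411 - 338 = 73

73


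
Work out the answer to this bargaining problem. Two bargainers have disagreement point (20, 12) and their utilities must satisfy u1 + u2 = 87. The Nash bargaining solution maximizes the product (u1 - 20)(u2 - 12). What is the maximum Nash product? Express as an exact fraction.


Step 1: The Nash solution splits surplus symmetrically above the disagreement point
Step 2: u1 = (total + d1 - d2)/2 = (87 + 20 - 12)/2 = 95/2
Step 3: u2 = (total - d1 + d2)/2 = (87 - 20 + 12)/2 = 79/2
Step 4: Nash product = (95/2 - 20) * (79/2 - 12)
Step 5: = 55/2 * 55/2 = 3025/4

3025/4


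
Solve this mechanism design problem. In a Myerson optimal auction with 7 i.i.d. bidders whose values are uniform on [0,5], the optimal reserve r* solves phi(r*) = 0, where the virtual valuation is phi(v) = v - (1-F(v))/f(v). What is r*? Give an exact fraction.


Step 1: For U[0,5], F(v) = v/5 and f(v) = 1/5
Step 2: phi(v) = v - (1 - v/5)/(1/5) = v - (5 - v) = 2v - 5
Step 3: Set phi(r*) = 0: 2r* - 5 = 0
Step 4: r* = 5/2 (the number of bidders n = 7 does not enter)

5/2


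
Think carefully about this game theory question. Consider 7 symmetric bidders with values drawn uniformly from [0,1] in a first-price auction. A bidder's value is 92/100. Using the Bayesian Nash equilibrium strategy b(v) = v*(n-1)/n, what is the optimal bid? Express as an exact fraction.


Step 1: The symmetric BNE bidding function is b(v) = v * (n-1) / n
Step 2: Substitute v = 23/25 and n = 7
Step 3: b = 23/25 * 6/7
Step 4: b = 138/175

138/175


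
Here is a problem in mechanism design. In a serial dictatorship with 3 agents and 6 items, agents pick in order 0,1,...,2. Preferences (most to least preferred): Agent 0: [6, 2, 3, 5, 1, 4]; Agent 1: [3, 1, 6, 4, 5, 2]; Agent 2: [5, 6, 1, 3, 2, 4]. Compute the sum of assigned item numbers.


Step 1: Agent 0 picks item 6
Step 2: Agent 1 picks item 3
Step 3: Agent 2 picks item 5
Step 4: Sum = 6 + 3 + 5 = 14

14


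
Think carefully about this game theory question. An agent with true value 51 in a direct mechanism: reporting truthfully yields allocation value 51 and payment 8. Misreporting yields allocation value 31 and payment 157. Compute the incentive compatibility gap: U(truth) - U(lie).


Step 1: U(truth) = value - payment = 51 - 8 = 43
Step 2: U(lie) = allocation - payment = 31 - 157 = -126
Step 3: IC gap = 43 - (-126) = 169

169


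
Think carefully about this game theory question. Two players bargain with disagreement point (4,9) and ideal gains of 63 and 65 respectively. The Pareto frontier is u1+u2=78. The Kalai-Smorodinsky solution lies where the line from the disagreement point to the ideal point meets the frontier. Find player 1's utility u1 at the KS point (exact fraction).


Step 1: At the KS point, (u1-d1)/r1 = (u2-d2)/r2 = t and u1+u2 = 78
Step 2: u1 = d1 + r1*t and u2 = d2 + r2*t, so (d1 + r1*t) + (d2 + r2*t) = 78
Step 3: t = (78 - 4 - 9)/(63 + 65) = 65/128
Step 4: u1 = d1 + r1*t = 4 + 63 * 65/128 = 4607/128
Step 5: (Check: u2 = d2 + r2*t = 5377/128; u1+u2 = 4607/128 + 5377/128 = 78, on the frontier.)

4607/128


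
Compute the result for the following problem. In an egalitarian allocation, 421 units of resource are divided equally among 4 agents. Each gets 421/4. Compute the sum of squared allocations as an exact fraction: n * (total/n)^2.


Step 1: Each agent's share = 421/4
Step 2: Square of each share = (421/4)^2 = 177241/16
Step 3: Sum of squares = 4 * 177241/16 = 177241/4

177241/4


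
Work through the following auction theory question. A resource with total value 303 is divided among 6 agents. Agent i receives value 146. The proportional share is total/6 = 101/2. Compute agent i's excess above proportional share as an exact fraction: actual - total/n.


Step 1: Proportional share = 303/6 = 101/2
Step 2: Agent's actual allocation = 146
Step 3: Excess = 146 - 101/2 = 191/2

191/2


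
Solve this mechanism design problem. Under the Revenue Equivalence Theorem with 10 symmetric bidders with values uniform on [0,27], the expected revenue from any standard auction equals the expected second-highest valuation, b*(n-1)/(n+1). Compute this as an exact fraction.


Step 1: By Revenue Equivalence, expected revenue = b*(n-1)/(n+1)
Step 2: Substituting n = 10, b = 27
Step 3: Revenue = 27*(10-1)/(10+1) = 27*9/11
Step 4: Revenue = 243/11

243/11


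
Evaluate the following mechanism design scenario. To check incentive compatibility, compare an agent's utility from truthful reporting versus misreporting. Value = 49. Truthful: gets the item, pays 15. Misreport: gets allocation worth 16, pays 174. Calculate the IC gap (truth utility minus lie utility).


Step 1: U(truth) = value - payment = 49 - 15 = 34
Step 2: U(lie) = allocation - payment = 16 - 174 = -158
Step 3: IC gap = 34 - (-158) = 192

192


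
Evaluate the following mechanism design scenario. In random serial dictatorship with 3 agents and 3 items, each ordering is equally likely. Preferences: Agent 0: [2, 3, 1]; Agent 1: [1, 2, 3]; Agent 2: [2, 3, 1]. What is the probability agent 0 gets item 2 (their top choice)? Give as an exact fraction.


Step 1: Agent 0 wants item 2
Step 2: There are 6 possible orderings of agents
Step 3: In 3 orderings, agent 0 gets item 2
Step 4: Probability = 3/6 = 1/2

1/2


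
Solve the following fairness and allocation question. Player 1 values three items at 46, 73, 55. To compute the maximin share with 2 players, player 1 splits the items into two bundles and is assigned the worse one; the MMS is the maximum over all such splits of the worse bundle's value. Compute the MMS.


Step 1: Item values = 46, 73, 55
Step 2: Enumerate all 2-bundle partitions and take the smaller bundle:
  Partition 1: {46} vs {73,55} -> bundles 46, 128; min = 46
  Partition 2: {73} vs {46,55} -> bundles 73, 101; min = 73
  Partition 3: {55} vs {46,73} -> bundles 55, 119; min = 55
Step 3: MMS = max(46, 73, 55) = 73

73


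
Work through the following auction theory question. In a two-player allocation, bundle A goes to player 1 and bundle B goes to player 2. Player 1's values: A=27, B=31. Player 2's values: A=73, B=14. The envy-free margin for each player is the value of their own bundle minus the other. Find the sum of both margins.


Step 1: Player 1's margin = v1(A) - v1(B) = 27 - 31 = -4
Step 2: Player 2's margin = v2(B) - v2(A) = 14 - 73 = -59
Step 3: Total margin = -4 + -59 = -63

-63


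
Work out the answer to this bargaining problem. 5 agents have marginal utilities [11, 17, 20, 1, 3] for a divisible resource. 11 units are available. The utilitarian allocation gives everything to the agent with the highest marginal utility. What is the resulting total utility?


Step 1: The marginal utilities are [11, 17, 20, 1, 3]
Step 2: The highest marginal utility is 20
Step 3: All 11 units go to that agent
Step 4: Total utility = 20 * 11 = 220

220


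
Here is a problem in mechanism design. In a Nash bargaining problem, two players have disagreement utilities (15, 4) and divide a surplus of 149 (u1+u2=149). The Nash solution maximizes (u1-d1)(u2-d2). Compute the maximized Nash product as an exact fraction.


Step 1: The Nash solution splits surplus symmetrically above the disagreement point
Step 2: u1 = (total + d1 - d2)/2 = (149 + 15 - 4)/2 = 80
Step 3: u2 = (total - d1 + d2)/2 = (149 - 15 + 4)/2 = 69
Step 4: Nash product = (80 - 15) * (69 - 4)
Step 5: = 65 * 65 = 4225

4225


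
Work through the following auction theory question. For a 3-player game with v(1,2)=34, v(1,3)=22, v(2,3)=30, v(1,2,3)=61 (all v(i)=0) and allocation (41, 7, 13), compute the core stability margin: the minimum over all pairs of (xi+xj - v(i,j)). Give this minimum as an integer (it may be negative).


Step 1: Slack for coalition (1,2): x1+x2 - v12 = 48 - 34 = 14
Step 2: Slack for coalition (1,3): x1+x3 - v13 = 54 - 22 = 32
Step 3: Slack for coalition (2,3): x2+x3 - v23 = 20 - 30 = -10
Step 4: Minimum slack = min(14, 32, -10) = -10, attained by (2,3); coalition (2,3) can block (slack < 0), so the allocation is not in the core

-10


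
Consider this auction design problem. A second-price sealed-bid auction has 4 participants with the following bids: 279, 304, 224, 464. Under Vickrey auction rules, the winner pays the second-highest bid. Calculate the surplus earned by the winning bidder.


Step 1: Sort bids in descending order: 464, 304, 279, 224
Step 2: The winning bid is the highest: 464
Step 3: The payment equals the second-highest bid: 304
Step 4: Surplus = winner's bid - payment = 464 - 304 = 160

160


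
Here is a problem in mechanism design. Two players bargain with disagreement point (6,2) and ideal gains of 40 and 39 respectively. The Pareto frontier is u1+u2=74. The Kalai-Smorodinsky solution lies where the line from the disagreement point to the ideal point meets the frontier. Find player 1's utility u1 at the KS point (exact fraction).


Step 1: At the KS point, (u1-d1)/r1 = (u2-d2)/r2 = t and u1+u2 = 74
Step 2: u1 = d1 + r1*t and u2 = d2 + r2*t, so (d1 + r1*t) + (d2 + r2*t) = 74
Step 3: t = (74 - 6 - 2)/(40 + 39) = 66/79
Step 4: u1 = d1 + r1*t = 6 + 40 * 66/79 = 3114/79
Step 5: (Check: u2 = d2 + r2*t = 2732/79; u1+u2 = 3114/79 + 2732/79 = 74, on the frontier.)

3114/79


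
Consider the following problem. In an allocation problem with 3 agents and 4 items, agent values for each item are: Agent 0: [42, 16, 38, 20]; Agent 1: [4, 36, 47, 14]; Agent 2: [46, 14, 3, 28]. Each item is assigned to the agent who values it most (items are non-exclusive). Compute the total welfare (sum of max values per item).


Step 1: For each item, find the maximum value among all agents.
Step 2: Item 0 -> Agent 2 (value 46)
Step 3: Item 1 -> Agent 1 (value 36)
Step 4: Item 2 -> Agent 1 (value 47)
Step 5: Item 3 -> Agent 2 (value 28)
Step 6: Total welfare = 46 + 36 + 47 + 28 = 157

157


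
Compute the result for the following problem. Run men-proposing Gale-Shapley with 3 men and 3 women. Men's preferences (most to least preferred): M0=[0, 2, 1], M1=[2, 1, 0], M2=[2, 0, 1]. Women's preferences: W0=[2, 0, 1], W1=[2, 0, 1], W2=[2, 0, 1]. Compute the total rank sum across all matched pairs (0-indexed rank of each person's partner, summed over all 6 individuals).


Step 1: Run Gale-Shapley (men propose, women hold best offer):
  M0 proposes to W0; she accepts
  M1 proposes to W2; she accepts
  M2 proposes to W2; she switches from M1
  M1 proposes to W1; she accepts
Step 2: Final matching: W0-M0, W1-M1, W2-M2
Step 3: 0-indexed ranks (man's rank of his match, then woman's): 0 + 1 + 1 + 2 + 0 + 0
Step 4: Total rank sum = 4

4


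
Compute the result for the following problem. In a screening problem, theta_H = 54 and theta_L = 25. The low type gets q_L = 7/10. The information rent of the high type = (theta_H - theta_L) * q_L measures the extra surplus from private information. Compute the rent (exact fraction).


Step 1: theta_H - theta_L = 54 - 25 = 29
Step 2: Information rent = (theta_H - theta_L) * q_L
Step 3: = 29 * 7/10
Step 4: = 203/10

203/10


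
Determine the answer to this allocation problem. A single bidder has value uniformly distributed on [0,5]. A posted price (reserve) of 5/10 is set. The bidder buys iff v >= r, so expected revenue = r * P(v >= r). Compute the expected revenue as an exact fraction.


Step 1: Posted price r = 1/2, value support [0,5]
Step 2: P(v >= r) = (5 - 1/2)/5 = 9/10
Step 3: Expected revenue = r * P(v >= r) = 1/2 * 9/10
Step 4: Revenue = 9/20

9/20


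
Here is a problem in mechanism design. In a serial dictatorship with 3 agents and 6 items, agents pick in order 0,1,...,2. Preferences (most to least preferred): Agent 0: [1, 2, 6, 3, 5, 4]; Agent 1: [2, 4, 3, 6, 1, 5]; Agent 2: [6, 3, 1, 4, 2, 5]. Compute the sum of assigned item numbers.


Step 1: Agent 0 picks item 1
Step 2: Agent 1 picks item 2
Step 3: Agent 2 picks item 6
Step 4: Sum = 1 + 2 + 6 = 9

9


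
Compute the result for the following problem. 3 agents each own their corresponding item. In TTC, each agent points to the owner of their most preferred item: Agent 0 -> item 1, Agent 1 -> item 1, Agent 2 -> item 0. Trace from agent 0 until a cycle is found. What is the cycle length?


Step 1: Trace the pointer graph from agent 0: 0 -> 1 -> 1
Step 2: A cycle is detected when we revisit agent 1
Step 3: The cycle is: 1 -> 1
Step 4: Cycle length = 1

1


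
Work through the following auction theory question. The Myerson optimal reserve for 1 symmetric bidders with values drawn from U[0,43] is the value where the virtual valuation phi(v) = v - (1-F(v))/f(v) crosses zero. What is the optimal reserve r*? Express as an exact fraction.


Step 1: For U[0,43], F(v) = v/43 and f(v) = 1/43
Step 2: phi(v) = v - (1 - v/43)/(1/43) = v - (43 - v) = 2v - 43
Step 3: Set phi(r*) = 0: 2r* - 43 = 0
Step 4: r* = 43/2 (the number of bidders n = 1 does not enter)

43/2


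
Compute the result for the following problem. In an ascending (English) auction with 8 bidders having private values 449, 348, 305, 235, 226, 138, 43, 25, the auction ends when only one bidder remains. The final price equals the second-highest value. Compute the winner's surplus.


Step 1: Identify the highest value: 449
Step 2: Identify the second-highest value: 348
Step 3: The final price = second-highest value = 348
Step 4: Surplus = 449 - 348 = 101

101


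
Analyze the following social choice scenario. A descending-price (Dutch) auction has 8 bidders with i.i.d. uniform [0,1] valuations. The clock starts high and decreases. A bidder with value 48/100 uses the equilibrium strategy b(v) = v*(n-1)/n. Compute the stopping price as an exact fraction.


Step 1: Dutch auctions are strategically equivalent to first-price auctions
Step 2: The equilibrium bid is b(v) = v*(n-1)/n
Step 3: b = 12/25 * 7/8
Step 4: b = 21/50

21/50


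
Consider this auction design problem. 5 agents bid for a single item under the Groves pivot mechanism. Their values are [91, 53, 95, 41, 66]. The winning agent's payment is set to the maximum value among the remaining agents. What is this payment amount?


Step 1: The efficient winner is agent 2 with value 95
Step 2: Other agents' values: [91, 53, 41, 66]
Step 3: Pivot payment = max(others) = 91
Step 4: The winner pays 91

91


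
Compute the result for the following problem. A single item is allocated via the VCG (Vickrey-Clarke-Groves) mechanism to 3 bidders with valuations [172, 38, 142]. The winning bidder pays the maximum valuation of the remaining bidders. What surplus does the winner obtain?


Step 1: The winner is the agent with the highest value: agent 0 with value 172
Step 2: Values of other agents: [38, 142]
Step 3: VCG payment = max of others' values = 142
Step 4: Surplus = 172 - 142 = 30

30


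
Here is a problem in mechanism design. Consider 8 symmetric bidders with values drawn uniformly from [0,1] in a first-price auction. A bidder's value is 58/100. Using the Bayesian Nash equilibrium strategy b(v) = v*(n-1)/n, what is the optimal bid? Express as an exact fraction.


Step 1: The symmetric BNE bidding function is b(v) = v * (n-1) / n
Step 2: Substitute v = 29/50 and n = 8
Step 3: b = 29/50 * 7/8
Step 4: b = 203/400

203/400


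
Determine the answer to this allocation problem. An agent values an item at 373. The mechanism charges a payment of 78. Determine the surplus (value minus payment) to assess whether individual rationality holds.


Step 1: Surplus = value - payment = 373 - 78 = 295
Step 2: IR is satisfied (surplus >= 0)

295


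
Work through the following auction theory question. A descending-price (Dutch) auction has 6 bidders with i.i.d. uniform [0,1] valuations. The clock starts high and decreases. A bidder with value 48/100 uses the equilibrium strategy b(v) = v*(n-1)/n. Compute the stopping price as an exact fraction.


Step 1: Dutch auctions are strategically equivalent to first-price auctions
Step 2: The equilibrium bid is b(v) = v*(n-1)/n
Step 3: b = 12/25 * 5/6
Step 4: b = 2/5

2/5


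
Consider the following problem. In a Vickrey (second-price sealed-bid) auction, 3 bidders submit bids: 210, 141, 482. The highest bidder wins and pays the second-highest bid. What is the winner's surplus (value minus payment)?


Step 1: Sort bids in descending order: 482, 210, 141
Step 2: The winning bid is the highest: 482
Step 3: The payment equals the second-highest bid: 210
Step 4: Surplus = winner's bid - payment = 482 - 210 = 272

272


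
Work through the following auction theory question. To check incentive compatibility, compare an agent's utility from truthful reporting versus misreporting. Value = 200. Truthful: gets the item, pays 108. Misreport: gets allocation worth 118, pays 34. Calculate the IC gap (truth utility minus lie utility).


Step 1: U(truth) = value - payment = 200 - 108 = 92
Step 2: U(lie) = allocation - payment = 118 - 34 = 84
Step 3: IC gap = 92 - 84 = 8

8


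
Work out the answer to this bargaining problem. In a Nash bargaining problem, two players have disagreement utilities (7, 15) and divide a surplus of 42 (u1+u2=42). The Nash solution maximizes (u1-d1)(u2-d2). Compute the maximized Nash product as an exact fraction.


Step 1: The Nash solution splits surplus symmetrically above the disagreement point
Step 2: u1 = (total + d1 - d2)/2 = (42 + 7 - 15)/2 = 17
Step 3: u2 = (total - d1 + d2)/2 = (42 - 7 + 15)/2 = 25
Step 4: Nash product = (17 - 7) * (25 - 15)
Step 5: = 10 * 10 = 100

100


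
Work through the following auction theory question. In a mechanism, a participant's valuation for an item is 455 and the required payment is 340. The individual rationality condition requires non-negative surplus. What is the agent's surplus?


Step 1: Surplus = value - payment = 455 - 340 = 115
Step 2: IR is satisfied (surplus >= 0)

115


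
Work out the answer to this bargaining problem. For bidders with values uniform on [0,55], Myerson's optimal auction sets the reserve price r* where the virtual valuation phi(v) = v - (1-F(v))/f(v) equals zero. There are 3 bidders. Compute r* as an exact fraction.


Step 1: For U[0,55], F(v) = v/55 and f(v) = 1/55
Step 2: phi(v) = v - (1 - v/55)/(1/55) = v - (55 - v) = 2v - 55
Step 3: Set phi(r*) = 0: 2r* - 55 = 0
Step 4: r* = 55/2 (the number of bidders n = 3 does not enter)

55/2


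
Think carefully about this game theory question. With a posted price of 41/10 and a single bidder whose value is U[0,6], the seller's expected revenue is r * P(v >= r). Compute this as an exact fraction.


Step 1: Posted price r = 41/10, value support [0,6]
Step 2: P(v >= r) = (6 - 41/10)/6 = 19/60
Step 3: Expected revenue = r * P(v >= r) = 41/10 * 19/60
Step 4: Revenue = 779/600

779/600


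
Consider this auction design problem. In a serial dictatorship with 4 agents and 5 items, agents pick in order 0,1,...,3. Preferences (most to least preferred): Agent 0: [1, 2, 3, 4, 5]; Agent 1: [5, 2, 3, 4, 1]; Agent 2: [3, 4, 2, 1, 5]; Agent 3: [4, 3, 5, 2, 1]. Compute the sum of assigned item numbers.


Step 1: Agent 0 picks item 1
Step 2: Agent 1 picks item 5
Step 3: Agent 2 picks item 3
Step 4: Agent 3 picks item 4
Step 5: Sum = 1 + 5 + 3 + 4 = 13

13


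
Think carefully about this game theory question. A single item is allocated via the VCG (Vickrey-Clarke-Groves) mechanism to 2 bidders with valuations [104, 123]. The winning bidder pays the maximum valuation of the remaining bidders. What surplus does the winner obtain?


Step 1: The winner is the agent with the highest value: agent 1 with value 123
Step 2: Values of other agents: [104]
Step 3: VCG payment = max of others' values = 104
Step 4: Surplus = 123 - 104 = 19

19


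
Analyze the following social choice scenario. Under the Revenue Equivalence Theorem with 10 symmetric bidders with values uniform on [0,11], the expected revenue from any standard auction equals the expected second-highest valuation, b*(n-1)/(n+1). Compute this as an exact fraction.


Step 1: By Revenue Equivalence, expected revenue = b*(n-1)/(n+1)
Step 2: Substituting n = 10, b = 11
Step 3: Revenue = 11*(10-1)/(10+1) = 11*9/11
Step 4: Revenue = 99/11 = 9

9


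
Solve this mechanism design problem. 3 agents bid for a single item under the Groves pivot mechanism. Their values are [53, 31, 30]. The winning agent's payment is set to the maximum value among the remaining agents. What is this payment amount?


Step 1: The efficient winner is agent 0 with value 53
Step 2: Other agents' values: [31, 30]
Step 3: Pivot payment = max(others) = 31
Step 4: The winner pays 31

31


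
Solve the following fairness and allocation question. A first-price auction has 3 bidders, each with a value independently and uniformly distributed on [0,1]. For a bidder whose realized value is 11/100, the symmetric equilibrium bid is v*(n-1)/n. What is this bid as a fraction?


Step 1: The symmetric BNE bidding function is b(v) = v * (n-1) / n
Step 2: Substitute v = 11/100 and n = 3
Step 3: b = 11/100 * 2/3
Step 4: b = 11/150

11/150


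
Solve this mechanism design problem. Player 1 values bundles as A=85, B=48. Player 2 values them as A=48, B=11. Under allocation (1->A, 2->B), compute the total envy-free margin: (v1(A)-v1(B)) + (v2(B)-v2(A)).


Step 1: Player 1's margin = v1(A) - v1(B) = 85 - 48 = 37
Step 2: Player 2's margin = v2(B) - v2(A) = 11 - 48 = -37
Step 3: Total margin = 37 + -37 = 0

0


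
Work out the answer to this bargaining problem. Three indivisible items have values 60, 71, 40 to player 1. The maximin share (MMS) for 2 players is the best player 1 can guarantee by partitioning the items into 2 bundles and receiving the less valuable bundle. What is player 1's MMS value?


Step 1: Item values = 60, 71, 40
Step 2: Enumerate all 2-bundle partitions and take the smaller bundle:
  Partition 1: {60} vs {71,40} -> bundles 60, 111; min = 60
  Partition 2: {71} vs {60,40} -> bundles 71, 100; min = 71
  Partition 3: {40} vs {60,71} -> bundles 40, 131; min = 40
Step 3: MMS = max(60, 71, 40) = 71

71


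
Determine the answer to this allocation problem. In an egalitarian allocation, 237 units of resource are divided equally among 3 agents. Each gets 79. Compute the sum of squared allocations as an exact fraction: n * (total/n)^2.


Step 1: Each agent's share = 237/3 = 79
Step 2: Square of each share = (79)^2 = 6241
Step 3: Sum of squares = 3 * 6241 = 18723

18723


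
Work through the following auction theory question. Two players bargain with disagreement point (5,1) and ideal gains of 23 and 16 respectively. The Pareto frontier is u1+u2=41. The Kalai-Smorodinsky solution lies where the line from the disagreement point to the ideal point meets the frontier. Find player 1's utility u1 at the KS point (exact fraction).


Step 1: At the KS point, (u1-d1)/r1 = (u2-d2)/r2 = t and u1+u2 = 41
Step 2: u1 = d1 + r1*t and u2 = d2 + r2*t, so (d1 + r1*t) + (d2 + r2*t) = 41
Step 3: t = (41 - 5 - 1)/(23 + 16) = 35/39
Step 4: u1 = d1 + r1*t = 5 + 23 * 35/39 = 1000/39
Step 5: (Check: u2 = d2 + r2*t = 599/39; u1+u2 = 1000/39 + 599/39 = 41, on the frontier.)

1000/39


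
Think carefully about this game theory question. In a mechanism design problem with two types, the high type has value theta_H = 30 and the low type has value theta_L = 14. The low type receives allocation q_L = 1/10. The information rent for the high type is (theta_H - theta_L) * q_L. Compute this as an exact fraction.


Step 1: theta_H - theta_L = 30 - 14 = 16
Step 2: Information rent = (theta_H - theta_L) * q_L
Step 3: = 16 * 1/10
Step 4: = 8/5

8/5


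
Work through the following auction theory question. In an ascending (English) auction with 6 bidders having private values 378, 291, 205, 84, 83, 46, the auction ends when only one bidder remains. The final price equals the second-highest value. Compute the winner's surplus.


Step 1: Identify the highest value: 378
Step 2: Identify the second-highest value: 291
Step 3: The final price = second-highest value = 291
Step 4: Surplus = 378 - 291 = 87

87


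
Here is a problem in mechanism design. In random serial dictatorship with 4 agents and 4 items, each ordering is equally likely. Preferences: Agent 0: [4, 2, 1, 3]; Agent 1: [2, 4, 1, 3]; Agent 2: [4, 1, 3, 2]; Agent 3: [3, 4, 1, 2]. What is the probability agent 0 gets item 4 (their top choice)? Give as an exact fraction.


Step 1: Agent 0 wants item 4
Step 2: There are 24 possible orderings of agents
Step 3: In 12 orderings, agent 0 gets item 4
Step 4: Probability = 12/24 = 1/2

1/2


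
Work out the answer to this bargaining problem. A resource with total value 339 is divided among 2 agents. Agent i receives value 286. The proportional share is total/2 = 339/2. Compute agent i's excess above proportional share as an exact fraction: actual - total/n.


Step 1: Proportional share = 339/2
Step 2: Agent's actual allocation = 286
Step 3: Excess = 286 - 339/2 = 233/2

233/2


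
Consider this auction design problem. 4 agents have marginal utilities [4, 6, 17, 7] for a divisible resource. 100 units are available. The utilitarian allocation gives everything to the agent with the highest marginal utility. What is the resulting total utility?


Step 1: The marginal utilities are [4, 6, 17, 7]
Step 2: The highest marginal utility is 17
Step 3: All 100 units go to that agent
Step 4: Total utility = 17 * 100 = 1700

1700


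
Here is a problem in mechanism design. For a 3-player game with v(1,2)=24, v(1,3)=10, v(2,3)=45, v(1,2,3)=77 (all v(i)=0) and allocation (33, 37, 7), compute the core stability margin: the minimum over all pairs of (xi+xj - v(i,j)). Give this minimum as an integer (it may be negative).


Step 1: Slack for coalition (1,2): x1+x2 - v12 = 70 - 24 = 46
Step 2: Slack for coalition (1,3): x1+x3 - v13 = 40 - 10 = 30
Step 3: Slack for coalition (2,3): x2+x3 - v23 = 44 - 45 = -1
Step 4: Minimum slack = min(46, 30, -1) = -1, attained by (2,3); coalition (2,3) can block (slack < 0), so the allocation is not in the core

-1


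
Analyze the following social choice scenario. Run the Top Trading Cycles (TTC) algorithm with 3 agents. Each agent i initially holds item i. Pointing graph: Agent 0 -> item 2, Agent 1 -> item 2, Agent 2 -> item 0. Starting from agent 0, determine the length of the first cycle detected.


Step 1: Trace the pointer graph from agent 0: 0 -> 2 -> 0
Step 2: A cycle is detected when we revisit agent 0
Step 3: The cycle is: 0 -> 2 -> 0
Step 4: Cycle length = 2

2


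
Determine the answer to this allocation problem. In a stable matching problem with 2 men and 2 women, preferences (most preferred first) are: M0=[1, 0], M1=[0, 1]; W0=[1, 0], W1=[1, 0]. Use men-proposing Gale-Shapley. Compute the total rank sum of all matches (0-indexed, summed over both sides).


Step 1: Run Gale-Shapley (men propose, women hold best offer):
  M0 proposes to W1; she accepts
  M1 proposes to W0; she accepts
Step 2: Final matching: W0-M1, W1-M0
Step 3: 0-indexed ranks (man's rank of his match, then woman's): 0 + 0 + 0 + 1
Step 4: Total rank sum = 1

1


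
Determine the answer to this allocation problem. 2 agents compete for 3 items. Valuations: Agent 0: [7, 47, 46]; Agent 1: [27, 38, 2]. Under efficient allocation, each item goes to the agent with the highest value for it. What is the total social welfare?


Step 1: For each item, find the maximum value among all agents.
Step 2: Item 0 -> Agent 1 (value 27)
Step 3: Item 1 -> Agent 0 (value 47)
Step 4: Item 2 -> Agent 0 (value 46)
Step 5: Total welfare = 27 + 47 + 46 = 120

120


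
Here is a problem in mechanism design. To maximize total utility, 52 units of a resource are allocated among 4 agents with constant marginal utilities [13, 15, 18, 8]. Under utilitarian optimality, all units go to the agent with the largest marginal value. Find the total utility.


Step 1: The marginal utilities are [13, 15, 18, 8]
Step 2: The highest marginal utility is 18
Step 3: All 52 units go to that agent
Step 4: Total utility = 18 * 52 = 936

936


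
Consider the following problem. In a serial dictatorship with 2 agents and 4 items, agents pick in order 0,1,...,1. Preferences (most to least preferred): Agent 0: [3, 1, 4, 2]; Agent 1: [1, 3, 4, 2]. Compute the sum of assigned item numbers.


Step 1: Agent 0 picks item 3
Step 2: Agent 1 picks item 1
Step 3: Sum = 3 + 1 = 4

4


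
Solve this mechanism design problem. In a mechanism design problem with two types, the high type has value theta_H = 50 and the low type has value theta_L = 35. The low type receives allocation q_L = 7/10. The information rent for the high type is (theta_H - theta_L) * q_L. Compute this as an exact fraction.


Step 1: theta_H - theta_L = 50 - 35 = 15
Step 2: Information rent = (theta_H - theta_L) * q_L
Step 3: = 15 * 7/10
Step 4: = 21/2

21/2


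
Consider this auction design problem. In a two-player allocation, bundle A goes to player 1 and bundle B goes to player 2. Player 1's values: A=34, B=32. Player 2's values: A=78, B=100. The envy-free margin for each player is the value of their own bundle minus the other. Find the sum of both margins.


Step 1: Player 1's margin = v1(A) - v1(B) = 34 - 32 = 2
Step 2: Player 2's margin = v2(B) - v2(A) = 100 - 78 = 22
Step 3: Total margin = 2 + 22 = 24

24


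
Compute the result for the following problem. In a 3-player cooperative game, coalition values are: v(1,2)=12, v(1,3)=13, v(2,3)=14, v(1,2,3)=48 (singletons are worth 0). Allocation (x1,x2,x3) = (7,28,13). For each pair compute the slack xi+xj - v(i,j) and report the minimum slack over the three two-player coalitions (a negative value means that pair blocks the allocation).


Step 1: Slack for coalition (1,2): x1+x2 - v12 = 35 - 12 = 23
Step 2: Slack for coalition (1,3): x1+x3 - v13 = 20 - 13 = 7
Step 3: Slack for coalition (2,3): x2+x3 - v23 = 41 - 14 = 27
Step 4: Minimum slack = min(23, 7, 27) = 7, attained by (1,3); no pair can gain by deviating, so the allocation is in the core

7


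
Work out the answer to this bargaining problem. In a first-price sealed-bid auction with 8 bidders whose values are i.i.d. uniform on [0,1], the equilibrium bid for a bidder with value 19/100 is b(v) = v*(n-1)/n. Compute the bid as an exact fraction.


Step 1: The symmetric BNE bidding function is b(v) = v * (n-1) / n
Step 2: Substitute v = 19/100 and n = 8
Step 3: b = 19/100 * 7/8
Step 4: b = 133/800

133/800


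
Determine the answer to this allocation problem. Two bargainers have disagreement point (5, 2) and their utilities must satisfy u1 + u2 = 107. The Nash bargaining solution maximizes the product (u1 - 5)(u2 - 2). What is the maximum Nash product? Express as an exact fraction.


Step 1: The Nash solution splits surplus symmetrically above the disagreement point
Step 2: u1 = (total + d1 - d2)/2 = (107 + 5 - 2)/2 = 55
Step 3: u2 = (total - d1 + d2)/2 = (107 - 5 + 2)/2 = 52
Step 4: Nash product = (55 - 5) * (52 - 2)
Step 5: = 50 * 50 = 2500

2500
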